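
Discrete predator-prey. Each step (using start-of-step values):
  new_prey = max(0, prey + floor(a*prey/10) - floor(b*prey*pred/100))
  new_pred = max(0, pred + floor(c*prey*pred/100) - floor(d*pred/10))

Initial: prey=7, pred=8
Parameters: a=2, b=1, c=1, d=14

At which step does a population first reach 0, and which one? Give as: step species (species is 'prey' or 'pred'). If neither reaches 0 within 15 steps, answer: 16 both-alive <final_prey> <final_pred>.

Step 1: prey: 7+1-0=8; pred: 8+0-11=0
First extinction: pred at step 1

Answer: 1 pred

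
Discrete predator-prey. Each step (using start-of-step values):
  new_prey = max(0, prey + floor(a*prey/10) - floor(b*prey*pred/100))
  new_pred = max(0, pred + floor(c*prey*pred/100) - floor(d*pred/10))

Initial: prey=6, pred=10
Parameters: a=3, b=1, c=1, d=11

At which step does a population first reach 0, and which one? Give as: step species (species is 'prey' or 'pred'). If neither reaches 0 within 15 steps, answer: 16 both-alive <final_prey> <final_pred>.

Answer: 1 pred

Derivation:
Step 1: prey: 6+1-0=7; pred: 10+0-11=0
First extinction: pred at step 1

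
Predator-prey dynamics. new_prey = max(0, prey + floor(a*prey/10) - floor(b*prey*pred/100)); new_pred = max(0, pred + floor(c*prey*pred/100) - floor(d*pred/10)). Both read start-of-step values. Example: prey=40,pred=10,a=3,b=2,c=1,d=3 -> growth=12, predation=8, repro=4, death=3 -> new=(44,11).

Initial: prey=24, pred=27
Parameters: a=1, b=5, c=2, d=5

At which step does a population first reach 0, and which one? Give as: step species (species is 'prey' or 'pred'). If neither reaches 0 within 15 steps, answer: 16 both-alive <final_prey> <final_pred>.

Answer: 1 prey

Derivation:
Step 1: prey: 24+2-32=0; pred: 27+12-13=26
First extinction: prey at step 1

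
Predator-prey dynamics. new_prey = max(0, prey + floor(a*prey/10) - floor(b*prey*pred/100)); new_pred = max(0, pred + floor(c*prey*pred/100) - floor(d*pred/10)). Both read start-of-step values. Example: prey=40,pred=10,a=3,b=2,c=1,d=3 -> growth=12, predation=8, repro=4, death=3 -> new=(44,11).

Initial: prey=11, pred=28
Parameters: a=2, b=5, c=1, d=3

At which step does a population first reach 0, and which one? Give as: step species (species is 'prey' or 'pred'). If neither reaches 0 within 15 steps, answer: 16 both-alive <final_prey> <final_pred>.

Answer: 1 prey

Derivation:
Step 1: prey: 11+2-15=0; pred: 28+3-8=23
First extinction: prey at step 1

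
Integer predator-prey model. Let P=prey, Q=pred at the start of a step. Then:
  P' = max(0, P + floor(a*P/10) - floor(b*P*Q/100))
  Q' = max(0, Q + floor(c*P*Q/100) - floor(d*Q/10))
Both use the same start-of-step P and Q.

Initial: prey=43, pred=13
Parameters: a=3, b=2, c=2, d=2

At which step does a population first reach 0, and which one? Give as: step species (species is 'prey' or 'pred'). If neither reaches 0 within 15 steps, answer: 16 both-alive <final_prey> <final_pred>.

Step 1: prey: 43+12-11=44; pred: 13+11-2=22
Step 2: prey: 44+13-19=38; pred: 22+19-4=37
Step 3: prey: 38+11-28=21; pred: 37+28-7=58
Step 4: prey: 21+6-24=3; pred: 58+24-11=71
Step 5: prey: 3+0-4=0; pred: 71+4-14=61
First extinction: prey at step 5

Answer: 5 prey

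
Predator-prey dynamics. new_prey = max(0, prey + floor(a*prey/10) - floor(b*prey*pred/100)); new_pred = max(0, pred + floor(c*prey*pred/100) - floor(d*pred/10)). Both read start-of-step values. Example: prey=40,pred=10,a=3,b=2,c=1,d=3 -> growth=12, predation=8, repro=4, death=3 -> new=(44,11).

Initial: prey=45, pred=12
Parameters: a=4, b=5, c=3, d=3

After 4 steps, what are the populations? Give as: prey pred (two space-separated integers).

Answer: 0 27

Derivation:
Step 1: prey: 45+18-27=36; pred: 12+16-3=25
Step 2: prey: 36+14-45=5; pred: 25+27-7=45
Step 3: prey: 5+2-11=0; pred: 45+6-13=38
Step 4: prey: 0+0-0=0; pred: 38+0-11=27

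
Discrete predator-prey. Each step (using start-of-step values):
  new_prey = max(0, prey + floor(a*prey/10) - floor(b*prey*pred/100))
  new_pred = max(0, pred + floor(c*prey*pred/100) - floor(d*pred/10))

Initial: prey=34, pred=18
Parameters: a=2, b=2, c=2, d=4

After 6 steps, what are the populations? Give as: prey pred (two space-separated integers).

Step 1: prey: 34+6-12=28; pred: 18+12-7=23
Step 2: prey: 28+5-12=21; pred: 23+12-9=26
Step 3: prey: 21+4-10=15; pred: 26+10-10=26
Step 4: prey: 15+3-7=11; pred: 26+7-10=23
Step 5: prey: 11+2-5=8; pred: 23+5-9=19
Step 6: prey: 8+1-3=6; pred: 19+3-7=15

Answer: 6 15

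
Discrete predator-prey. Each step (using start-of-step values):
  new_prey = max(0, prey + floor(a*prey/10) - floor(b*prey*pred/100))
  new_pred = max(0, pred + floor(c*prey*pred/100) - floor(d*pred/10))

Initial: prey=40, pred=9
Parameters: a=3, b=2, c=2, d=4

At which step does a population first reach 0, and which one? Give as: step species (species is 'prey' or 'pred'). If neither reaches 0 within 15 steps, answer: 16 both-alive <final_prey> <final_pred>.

Answer: 16 both-alive 1 2

Derivation:
Step 1: prey: 40+12-7=45; pred: 9+7-3=13
Step 2: prey: 45+13-11=47; pred: 13+11-5=19
Step 3: prey: 47+14-17=44; pred: 19+17-7=29
Step 4: prey: 44+13-25=32; pred: 29+25-11=43
Step 5: prey: 32+9-27=14; pred: 43+27-17=53
Step 6: prey: 14+4-14=4; pred: 53+14-21=46
Step 7: prey: 4+1-3=2; pred: 46+3-18=31
Step 8: prey: 2+0-1=1; pred: 31+1-12=20
Step 9: prey: 1+0-0=1; pred: 20+0-8=12
Step 10: prey: 1+0-0=1; pred: 12+0-4=8
Step 11: prey: 1+0-0=1; pred: 8+0-3=5
Step 12: prey: 1+0-0=1; pred: 5+0-2=3
Step 13: prey: 1+0-0=1; pred: 3+0-1=2
Step 14: prey: 1+0-0=1; pred: 2+0-0=2
Steps 15-15: state stable at prey=1, pred=2 (no change)
No extinction within 15 steps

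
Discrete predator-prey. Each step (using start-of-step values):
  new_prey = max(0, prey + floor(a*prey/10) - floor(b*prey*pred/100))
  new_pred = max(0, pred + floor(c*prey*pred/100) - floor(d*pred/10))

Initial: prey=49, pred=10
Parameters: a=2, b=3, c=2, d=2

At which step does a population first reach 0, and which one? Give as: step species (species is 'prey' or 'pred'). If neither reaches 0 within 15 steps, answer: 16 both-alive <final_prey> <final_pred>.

Step 1: prey: 49+9-14=44; pred: 10+9-2=17
Step 2: prey: 44+8-22=30; pred: 17+14-3=28
Step 3: prey: 30+6-25=11; pred: 28+16-5=39
Step 4: prey: 11+2-12=1; pred: 39+8-7=40
Step 5: prey: 1+0-1=0; pred: 40+0-8=32
First extinction: prey at step 5

Answer: 5 prey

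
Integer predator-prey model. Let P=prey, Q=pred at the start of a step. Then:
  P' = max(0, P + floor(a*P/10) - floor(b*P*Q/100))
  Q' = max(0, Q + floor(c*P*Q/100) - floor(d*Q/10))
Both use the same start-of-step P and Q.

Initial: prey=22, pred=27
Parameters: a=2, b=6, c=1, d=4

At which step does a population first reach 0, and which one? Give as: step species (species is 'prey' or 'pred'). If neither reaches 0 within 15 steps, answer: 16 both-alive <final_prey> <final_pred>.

Step 1: prey: 22+4-35=0; pred: 27+5-10=22
First extinction: prey at step 1

Answer: 1 prey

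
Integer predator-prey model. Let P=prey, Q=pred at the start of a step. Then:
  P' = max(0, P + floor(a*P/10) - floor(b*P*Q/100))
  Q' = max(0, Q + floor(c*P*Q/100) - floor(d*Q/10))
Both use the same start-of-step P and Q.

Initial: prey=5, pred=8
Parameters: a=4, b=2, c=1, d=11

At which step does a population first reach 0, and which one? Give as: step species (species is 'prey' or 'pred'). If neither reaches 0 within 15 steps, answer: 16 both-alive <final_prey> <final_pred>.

Step 1: prey: 5+2-0=7; pred: 8+0-8=0
First extinction: pred at step 1

Answer: 1 pred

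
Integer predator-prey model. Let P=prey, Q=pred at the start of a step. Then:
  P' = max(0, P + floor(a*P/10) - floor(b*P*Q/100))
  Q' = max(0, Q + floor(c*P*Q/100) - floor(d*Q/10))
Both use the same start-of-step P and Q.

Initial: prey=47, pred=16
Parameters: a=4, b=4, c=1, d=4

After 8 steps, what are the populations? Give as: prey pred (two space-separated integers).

Answer: 23 3

Derivation:
Step 1: prey: 47+18-30=35; pred: 16+7-6=17
Step 2: prey: 35+14-23=26; pred: 17+5-6=16
Step 3: prey: 26+10-16=20; pred: 16+4-6=14
Step 4: prey: 20+8-11=17; pred: 14+2-5=11
Step 5: prey: 17+6-7=16; pred: 11+1-4=8
Step 6: prey: 16+6-5=17; pred: 8+1-3=6
Step 7: prey: 17+6-4=19; pred: 6+1-2=5
Step 8: prey: 19+7-3=23; pred: 5+0-2=3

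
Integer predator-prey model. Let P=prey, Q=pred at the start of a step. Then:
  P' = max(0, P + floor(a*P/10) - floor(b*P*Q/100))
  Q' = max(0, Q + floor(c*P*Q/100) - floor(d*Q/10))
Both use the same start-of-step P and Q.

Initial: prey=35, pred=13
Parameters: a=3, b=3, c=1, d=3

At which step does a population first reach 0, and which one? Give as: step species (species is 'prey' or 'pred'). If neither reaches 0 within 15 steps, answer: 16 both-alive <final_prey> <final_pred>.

Answer: 16 both-alive 39 7

Derivation:
Step 1: prey: 35+10-13=32; pred: 13+4-3=14
Step 2: prey: 32+9-13=28; pred: 14+4-4=14
Step 3: prey: 28+8-11=25; pred: 14+3-4=13
Step 4: prey: 25+7-9=23; pred: 13+3-3=13
Step 5: prey: 23+6-8=21; pred: 13+2-3=12
Step 6: prey: 21+6-7=20; pred: 12+2-3=11
Step 7: prey: 20+6-6=20; pred: 11+2-3=10
Step 8: prey: 20+6-6=20; pred: 10+2-3=9
Step 9: prey: 20+6-5=21; pred: 9+1-2=8
Step 10: prey: 21+6-5=22; pred: 8+1-2=7
Step 11: prey: 22+6-4=24; pred: 7+1-2=6
Step 12: prey: 24+7-4=27; pred: 6+1-1=6
Step 13: prey: 27+8-4=31; pred: 6+1-1=6
Step 14: prey: 31+9-5=35; pred: 6+1-1=6
Step 15: prey: 35+10-6=39; pred: 6+2-1=7
No extinction within 15 steps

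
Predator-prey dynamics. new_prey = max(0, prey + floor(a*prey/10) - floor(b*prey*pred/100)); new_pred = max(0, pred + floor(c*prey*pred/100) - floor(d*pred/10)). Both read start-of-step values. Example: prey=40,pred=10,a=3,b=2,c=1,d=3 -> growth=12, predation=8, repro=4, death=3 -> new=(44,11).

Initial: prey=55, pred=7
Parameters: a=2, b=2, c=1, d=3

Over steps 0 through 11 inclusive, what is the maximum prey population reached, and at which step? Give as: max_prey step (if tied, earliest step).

Step 1: prey: 55+11-7=59; pred: 7+3-2=8
Step 2: prey: 59+11-9=61; pred: 8+4-2=10
Step 3: prey: 61+12-12=61; pred: 10+6-3=13
Step 4: prey: 61+12-15=58; pred: 13+7-3=17
Step 5: prey: 58+11-19=50; pred: 17+9-5=21
Step 6: prey: 50+10-21=39; pred: 21+10-6=25
Step 7: prey: 39+7-19=27; pred: 25+9-7=27
Step 8: prey: 27+5-14=18; pred: 27+7-8=26
Step 9: prey: 18+3-9=12; pred: 26+4-7=23
Step 10: prey: 12+2-5=9; pred: 23+2-6=19
Step 11: prey: 9+1-3=7; pred: 19+1-5=15
Max prey = 61 at step 2

Answer: 61 2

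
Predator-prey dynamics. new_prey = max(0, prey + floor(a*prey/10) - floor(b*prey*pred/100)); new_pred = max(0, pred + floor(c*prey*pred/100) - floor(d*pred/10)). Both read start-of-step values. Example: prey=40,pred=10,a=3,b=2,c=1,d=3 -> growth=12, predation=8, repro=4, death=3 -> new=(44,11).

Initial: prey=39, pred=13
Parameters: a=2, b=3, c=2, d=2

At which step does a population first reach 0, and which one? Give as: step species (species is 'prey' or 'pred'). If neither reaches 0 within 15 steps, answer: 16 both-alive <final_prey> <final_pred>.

Step 1: prey: 39+7-15=31; pred: 13+10-2=21
Step 2: prey: 31+6-19=18; pred: 21+13-4=30
Step 3: prey: 18+3-16=5; pred: 30+10-6=34
Step 4: prey: 5+1-5=1; pred: 34+3-6=31
Step 5: prey: 1+0-0=1; pred: 31+0-6=25
Step 6: prey: 1+0-0=1; pred: 25+0-5=20
Step 7: prey: 1+0-0=1; pred: 20+0-4=16
Step 8: prey: 1+0-0=1; pred: 16+0-3=13
Step 9: prey: 1+0-0=1; pred: 13+0-2=11
Step 10: prey: 1+0-0=1; pred: 11+0-2=9
Step 11: prey: 1+0-0=1; pred: 9+0-1=8
Step 12: prey: 1+0-0=1; pred: 8+0-1=7
Step 13: prey: 1+0-0=1; pred: 7+0-1=6
Step 14: prey: 1+0-0=1; pred: 6+0-1=5
Step 15: prey: 1+0-0=1; pred: 5+0-1=4
No extinction within 15 steps

Answer: 16 both-alive 1 4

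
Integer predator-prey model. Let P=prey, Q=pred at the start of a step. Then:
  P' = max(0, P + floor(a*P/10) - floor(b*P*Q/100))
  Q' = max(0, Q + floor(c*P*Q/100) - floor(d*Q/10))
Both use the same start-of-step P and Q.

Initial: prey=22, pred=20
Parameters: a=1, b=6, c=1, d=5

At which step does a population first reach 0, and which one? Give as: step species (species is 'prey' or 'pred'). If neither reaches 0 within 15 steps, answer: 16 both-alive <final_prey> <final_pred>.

Answer: 1 prey

Derivation:
Step 1: prey: 22+2-26=0; pred: 20+4-10=14
First extinction: prey at step 1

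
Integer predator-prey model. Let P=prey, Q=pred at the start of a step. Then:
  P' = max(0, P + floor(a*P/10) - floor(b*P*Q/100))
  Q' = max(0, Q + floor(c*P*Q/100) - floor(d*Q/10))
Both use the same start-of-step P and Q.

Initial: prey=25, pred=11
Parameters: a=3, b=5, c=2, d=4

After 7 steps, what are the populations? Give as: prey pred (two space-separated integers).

Step 1: prey: 25+7-13=19; pred: 11+5-4=12
Step 2: prey: 19+5-11=13; pred: 12+4-4=12
Step 3: prey: 13+3-7=9; pred: 12+3-4=11
Step 4: prey: 9+2-4=7; pred: 11+1-4=8
Step 5: prey: 7+2-2=7; pred: 8+1-3=6
Step 6: prey: 7+2-2=7; pred: 6+0-2=4
Step 7: prey: 7+2-1=8; pred: 4+0-1=3

Answer: 8 3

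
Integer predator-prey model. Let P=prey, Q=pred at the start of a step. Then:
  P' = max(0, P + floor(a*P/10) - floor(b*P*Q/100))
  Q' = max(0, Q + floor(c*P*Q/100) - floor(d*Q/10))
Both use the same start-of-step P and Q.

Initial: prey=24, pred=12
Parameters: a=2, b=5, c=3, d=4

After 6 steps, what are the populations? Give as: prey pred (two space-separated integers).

Answer: 1 3

Derivation:
Step 1: prey: 24+4-14=14; pred: 12+8-4=16
Step 2: prey: 14+2-11=5; pred: 16+6-6=16
Step 3: prey: 5+1-4=2; pred: 16+2-6=12
Step 4: prey: 2+0-1=1; pred: 12+0-4=8
Step 5: prey: 1+0-0=1; pred: 8+0-3=5
Step 6: prey: 1+0-0=1; pred: 5+0-2=3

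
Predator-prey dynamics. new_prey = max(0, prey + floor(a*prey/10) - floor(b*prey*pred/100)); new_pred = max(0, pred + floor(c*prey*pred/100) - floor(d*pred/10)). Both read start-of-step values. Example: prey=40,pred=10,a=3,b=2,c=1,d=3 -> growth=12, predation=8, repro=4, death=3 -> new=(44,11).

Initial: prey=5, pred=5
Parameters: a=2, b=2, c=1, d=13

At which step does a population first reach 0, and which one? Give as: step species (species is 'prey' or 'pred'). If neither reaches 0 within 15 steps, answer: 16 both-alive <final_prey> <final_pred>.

Answer: 1 pred

Derivation:
Step 1: prey: 5+1-0=6; pred: 5+0-6=0
First extinction: pred at step 1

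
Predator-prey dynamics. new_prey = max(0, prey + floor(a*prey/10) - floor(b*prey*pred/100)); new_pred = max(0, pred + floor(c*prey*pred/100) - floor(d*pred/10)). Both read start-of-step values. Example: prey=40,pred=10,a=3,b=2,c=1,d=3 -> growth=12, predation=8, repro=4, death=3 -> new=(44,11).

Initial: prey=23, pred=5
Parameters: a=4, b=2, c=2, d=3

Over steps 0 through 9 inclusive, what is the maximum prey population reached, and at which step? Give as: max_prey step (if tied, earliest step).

Step 1: prey: 23+9-2=30; pred: 5+2-1=6
Step 2: prey: 30+12-3=39; pred: 6+3-1=8
Step 3: prey: 39+15-6=48; pred: 8+6-2=12
Step 4: prey: 48+19-11=56; pred: 12+11-3=20
Step 5: prey: 56+22-22=56; pred: 20+22-6=36
Step 6: prey: 56+22-40=38; pred: 36+40-10=66
Step 7: prey: 38+15-50=3; pred: 66+50-19=97
Step 8: prey: 3+1-5=0; pred: 97+5-29=73
Step 9: prey: 0+0-0=0; pred: 73+0-21=52
Max prey = 56 at step 4

Answer: 56 4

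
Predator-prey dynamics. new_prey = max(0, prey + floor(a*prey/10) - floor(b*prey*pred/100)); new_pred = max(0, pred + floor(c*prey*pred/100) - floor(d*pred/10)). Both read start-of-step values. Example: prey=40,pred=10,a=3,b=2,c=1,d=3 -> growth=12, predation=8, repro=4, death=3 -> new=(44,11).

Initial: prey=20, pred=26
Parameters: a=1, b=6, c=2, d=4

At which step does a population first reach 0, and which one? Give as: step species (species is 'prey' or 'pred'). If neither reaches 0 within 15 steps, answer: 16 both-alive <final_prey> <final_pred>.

Step 1: prey: 20+2-31=0; pred: 26+10-10=26
First extinction: prey at step 1

Answer: 1 prey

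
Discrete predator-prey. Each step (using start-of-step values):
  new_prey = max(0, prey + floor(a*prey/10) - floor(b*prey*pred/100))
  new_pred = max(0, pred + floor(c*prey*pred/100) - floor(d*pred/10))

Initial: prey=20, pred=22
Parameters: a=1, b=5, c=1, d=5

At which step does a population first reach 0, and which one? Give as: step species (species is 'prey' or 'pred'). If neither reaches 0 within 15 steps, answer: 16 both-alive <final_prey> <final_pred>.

Step 1: prey: 20+2-22=0; pred: 22+4-11=15
First extinction: prey at step 1

Answer: 1 prey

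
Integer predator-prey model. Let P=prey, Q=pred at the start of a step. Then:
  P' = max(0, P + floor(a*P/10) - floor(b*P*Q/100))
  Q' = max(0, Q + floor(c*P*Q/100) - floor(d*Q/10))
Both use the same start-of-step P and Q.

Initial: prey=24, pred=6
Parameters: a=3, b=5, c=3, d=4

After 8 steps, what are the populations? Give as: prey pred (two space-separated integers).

Step 1: prey: 24+7-7=24; pred: 6+4-2=8
Step 2: prey: 24+7-9=22; pred: 8+5-3=10
Step 3: prey: 22+6-11=17; pred: 10+6-4=12
Step 4: prey: 17+5-10=12; pred: 12+6-4=14
Step 5: prey: 12+3-8=7; pred: 14+5-5=14
Step 6: prey: 7+2-4=5; pred: 14+2-5=11
Step 7: prey: 5+1-2=4; pred: 11+1-4=8
Step 8: prey: 4+1-1=4; pred: 8+0-3=5

Answer: 4 5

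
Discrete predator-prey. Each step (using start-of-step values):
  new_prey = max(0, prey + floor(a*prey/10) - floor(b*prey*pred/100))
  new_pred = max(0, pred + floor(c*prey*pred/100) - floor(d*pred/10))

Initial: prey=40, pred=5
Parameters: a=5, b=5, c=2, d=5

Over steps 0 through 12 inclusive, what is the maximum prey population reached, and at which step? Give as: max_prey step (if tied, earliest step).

Step 1: prey: 40+20-10=50; pred: 5+4-2=7
Step 2: prey: 50+25-17=58; pred: 7+7-3=11
Step 3: prey: 58+29-31=56; pred: 11+12-5=18
Step 4: prey: 56+28-50=34; pred: 18+20-9=29
Step 5: prey: 34+17-49=2; pred: 29+19-14=34
Step 6: prey: 2+1-3=0; pred: 34+1-17=18
Step 7: prey: 0+0-0=0; pred: 18+0-9=9
Step 8: prey: 0+0-0=0; pred: 9+0-4=5
Step 9: prey: 0+0-0=0; pred: 5+0-2=3
Step 10: prey: 0+0-0=0; pred: 3+0-1=2
Step 11: prey: 0+0-0=0; pred: 2+0-1=1
Step 12: prey: 0+0-0=0; pred: 1+0-0=1
Max prey = 58 at step 2

Answer: 58 2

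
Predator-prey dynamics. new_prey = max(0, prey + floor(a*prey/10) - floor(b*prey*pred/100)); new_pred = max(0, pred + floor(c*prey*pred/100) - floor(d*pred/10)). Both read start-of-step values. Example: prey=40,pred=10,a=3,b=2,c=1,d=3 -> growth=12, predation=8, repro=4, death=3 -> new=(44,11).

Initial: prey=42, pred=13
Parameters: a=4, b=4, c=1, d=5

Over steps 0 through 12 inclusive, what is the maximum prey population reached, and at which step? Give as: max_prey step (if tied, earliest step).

Step 1: prey: 42+16-21=37; pred: 13+5-6=12
Step 2: prey: 37+14-17=34; pred: 12+4-6=10
Step 3: prey: 34+13-13=34; pred: 10+3-5=8
Step 4: prey: 34+13-10=37; pred: 8+2-4=6
Step 5: prey: 37+14-8=43; pred: 6+2-3=5
Step 6: prey: 43+17-8=52; pred: 5+2-2=5
Step 7: prey: 52+20-10=62; pred: 5+2-2=5
Step 8: prey: 62+24-12=74; pred: 5+3-2=6
Step 9: prey: 74+29-17=86; pred: 6+4-3=7
Step 10: prey: 86+34-24=96; pred: 7+6-3=10
Step 11: prey: 96+38-38=96; pred: 10+9-5=14
Step 12: prey: 96+38-53=81; pred: 14+13-7=20
Max prey = 96 at step 10

Answer: 96 10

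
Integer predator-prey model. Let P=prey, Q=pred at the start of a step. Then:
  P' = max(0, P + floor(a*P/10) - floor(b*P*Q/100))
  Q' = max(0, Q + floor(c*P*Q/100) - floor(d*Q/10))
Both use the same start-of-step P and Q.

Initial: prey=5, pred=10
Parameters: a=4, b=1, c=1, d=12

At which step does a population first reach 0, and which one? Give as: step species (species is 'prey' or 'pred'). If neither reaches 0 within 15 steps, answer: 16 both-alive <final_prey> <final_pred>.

Answer: 1 pred

Derivation:
Step 1: prey: 5+2-0=7; pred: 10+0-12=0
First extinction: pred at step 1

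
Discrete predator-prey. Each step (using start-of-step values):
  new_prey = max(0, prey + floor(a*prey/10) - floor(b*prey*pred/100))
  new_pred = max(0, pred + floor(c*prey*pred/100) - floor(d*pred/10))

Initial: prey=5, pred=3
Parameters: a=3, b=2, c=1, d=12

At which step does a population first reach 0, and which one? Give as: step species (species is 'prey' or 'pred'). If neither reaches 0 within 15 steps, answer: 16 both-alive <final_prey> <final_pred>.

Step 1: prey: 5+1-0=6; pred: 3+0-3=0
First extinction: pred at step 1

Answer: 1 pred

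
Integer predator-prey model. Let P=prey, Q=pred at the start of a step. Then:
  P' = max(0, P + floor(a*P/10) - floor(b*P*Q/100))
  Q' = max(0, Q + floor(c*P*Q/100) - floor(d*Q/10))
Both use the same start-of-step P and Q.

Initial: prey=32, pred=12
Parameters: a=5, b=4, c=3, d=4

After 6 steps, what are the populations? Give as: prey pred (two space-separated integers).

Step 1: prey: 32+16-15=33; pred: 12+11-4=19
Step 2: prey: 33+16-25=24; pred: 19+18-7=30
Step 3: prey: 24+12-28=8; pred: 30+21-12=39
Step 4: prey: 8+4-12=0; pred: 39+9-15=33
Step 5: prey: 0+0-0=0; pred: 33+0-13=20
Step 6: prey: 0+0-0=0; pred: 20+0-8=12

Answer: 0 12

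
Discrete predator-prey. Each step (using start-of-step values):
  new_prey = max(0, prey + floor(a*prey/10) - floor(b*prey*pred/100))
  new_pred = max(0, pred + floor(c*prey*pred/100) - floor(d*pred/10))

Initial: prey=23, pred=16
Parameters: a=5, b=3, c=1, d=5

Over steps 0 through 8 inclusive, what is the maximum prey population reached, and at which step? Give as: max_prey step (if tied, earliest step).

Answer: 141 8

Derivation:
Step 1: prey: 23+11-11=23; pred: 16+3-8=11
Step 2: prey: 23+11-7=27; pred: 11+2-5=8
Step 3: prey: 27+13-6=34; pred: 8+2-4=6
Step 4: prey: 34+17-6=45; pred: 6+2-3=5
Step 5: prey: 45+22-6=61; pred: 5+2-2=5
Step 6: prey: 61+30-9=82; pred: 5+3-2=6
Step 7: prey: 82+41-14=109; pred: 6+4-3=7
Step 8: prey: 109+54-22=141; pred: 7+7-3=11
Max prey = 141 at step 8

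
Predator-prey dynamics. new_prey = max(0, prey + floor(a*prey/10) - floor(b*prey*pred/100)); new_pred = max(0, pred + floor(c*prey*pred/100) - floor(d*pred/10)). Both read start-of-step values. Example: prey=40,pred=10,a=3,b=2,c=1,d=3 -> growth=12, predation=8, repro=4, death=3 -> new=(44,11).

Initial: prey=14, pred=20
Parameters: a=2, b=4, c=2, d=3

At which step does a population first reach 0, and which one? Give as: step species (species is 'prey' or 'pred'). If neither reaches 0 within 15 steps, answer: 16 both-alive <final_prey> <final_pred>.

Step 1: prey: 14+2-11=5; pred: 20+5-6=19
Step 2: prey: 5+1-3=3; pred: 19+1-5=15
Step 3: prey: 3+0-1=2; pred: 15+0-4=11
Step 4: prey: 2+0-0=2; pred: 11+0-3=8
Step 5: prey: 2+0-0=2; pred: 8+0-2=6
Step 6: prey: 2+0-0=2; pred: 6+0-1=5
Step 7: prey: 2+0-0=2; pred: 5+0-1=4
Step 8: prey: 2+0-0=2; pred: 4+0-1=3
Step 9: prey: 2+0-0=2; pred: 3+0-0=3
Steps 10-15: state stable at prey=2, pred=3 (no change)
No extinction within 15 steps

Answer: 16 both-alive 2 3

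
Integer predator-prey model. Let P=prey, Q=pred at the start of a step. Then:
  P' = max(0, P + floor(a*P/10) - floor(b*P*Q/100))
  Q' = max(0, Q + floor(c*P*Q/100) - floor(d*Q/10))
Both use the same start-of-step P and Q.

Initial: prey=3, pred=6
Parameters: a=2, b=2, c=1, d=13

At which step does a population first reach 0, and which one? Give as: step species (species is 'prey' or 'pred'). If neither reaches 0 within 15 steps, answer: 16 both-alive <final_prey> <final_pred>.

Answer: 1 pred

Derivation:
Step 1: prey: 3+0-0=3; pred: 6+0-7=0
First extinction: pred at step 1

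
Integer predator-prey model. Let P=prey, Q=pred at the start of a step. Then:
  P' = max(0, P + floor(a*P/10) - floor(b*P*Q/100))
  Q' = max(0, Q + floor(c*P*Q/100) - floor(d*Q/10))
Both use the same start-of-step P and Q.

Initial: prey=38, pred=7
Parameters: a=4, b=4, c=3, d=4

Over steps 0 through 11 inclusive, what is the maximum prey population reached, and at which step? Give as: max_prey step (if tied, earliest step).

Answer: 43 1

Derivation:
Step 1: prey: 38+15-10=43; pred: 7+7-2=12
Step 2: prey: 43+17-20=40; pred: 12+15-4=23
Step 3: prey: 40+16-36=20; pred: 23+27-9=41
Step 4: prey: 20+8-32=0; pred: 41+24-16=49
Step 5: prey: 0+0-0=0; pred: 49+0-19=30
Step 6: prey: 0+0-0=0; pred: 30+0-12=18
Step 7: prey: 0+0-0=0; pred: 18+0-7=11
Step 8: prey: 0+0-0=0; pred: 11+0-4=7
Step 9: prey: 0+0-0=0; pred: 7+0-2=5
Step 10: prey: 0+0-0=0; pred: 5+0-2=3
Step 11: prey: 0+0-0=0; pred: 3+0-1=2
Max prey = 43 at step 1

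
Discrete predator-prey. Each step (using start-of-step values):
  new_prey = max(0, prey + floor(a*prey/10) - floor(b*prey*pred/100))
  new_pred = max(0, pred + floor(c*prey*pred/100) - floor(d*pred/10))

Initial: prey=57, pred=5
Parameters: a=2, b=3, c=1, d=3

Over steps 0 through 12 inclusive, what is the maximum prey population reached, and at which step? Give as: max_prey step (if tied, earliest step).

Answer: 62 2

Derivation:
Step 1: prey: 57+11-8=60; pred: 5+2-1=6
Step 2: prey: 60+12-10=62; pred: 6+3-1=8
Step 3: prey: 62+12-14=60; pred: 8+4-2=10
Step 4: prey: 60+12-18=54; pred: 10+6-3=13
Step 5: prey: 54+10-21=43; pred: 13+7-3=17
Step 6: prey: 43+8-21=30; pred: 17+7-5=19
Step 7: prey: 30+6-17=19; pred: 19+5-5=19
Step 8: prey: 19+3-10=12; pred: 19+3-5=17
Step 9: prey: 12+2-6=8; pred: 17+2-5=14
Step 10: prey: 8+1-3=6; pred: 14+1-4=11
Step 11: prey: 6+1-1=6; pred: 11+0-3=8
Step 12: prey: 6+1-1=6; pred: 8+0-2=6
Max prey = 62 at step 2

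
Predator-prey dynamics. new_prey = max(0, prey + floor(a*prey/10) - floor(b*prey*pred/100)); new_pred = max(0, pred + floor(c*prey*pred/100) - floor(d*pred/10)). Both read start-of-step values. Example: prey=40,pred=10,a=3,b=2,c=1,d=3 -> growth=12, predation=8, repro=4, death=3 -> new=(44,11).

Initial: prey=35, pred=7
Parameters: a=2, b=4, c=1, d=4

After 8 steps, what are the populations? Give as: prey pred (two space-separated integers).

Answer: 27 4

Derivation:
Step 1: prey: 35+7-9=33; pred: 7+2-2=7
Step 2: prey: 33+6-9=30; pred: 7+2-2=7
Step 3: prey: 30+6-8=28; pred: 7+2-2=7
Step 4: prey: 28+5-7=26; pred: 7+1-2=6
Step 5: prey: 26+5-6=25; pred: 6+1-2=5
Step 6: prey: 25+5-5=25; pred: 5+1-2=4
Step 7: prey: 25+5-4=26; pred: 4+1-1=4
Step 8: prey: 26+5-4=27; pred: 4+1-1=4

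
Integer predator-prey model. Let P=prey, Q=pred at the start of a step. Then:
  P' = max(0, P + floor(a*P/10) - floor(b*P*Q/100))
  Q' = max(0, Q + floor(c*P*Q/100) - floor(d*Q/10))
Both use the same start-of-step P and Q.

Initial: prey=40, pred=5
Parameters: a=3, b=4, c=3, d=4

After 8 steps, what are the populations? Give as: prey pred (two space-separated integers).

Answer: 0 7

Derivation:
Step 1: prey: 40+12-8=44; pred: 5+6-2=9
Step 2: prey: 44+13-15=42; pred: 9+11-3=17
Step 3: prey: 42+12-28=26; pred: 17+21-6=32
Step 4: prey: 26+7-33=0; pred: 32+24-12=44
Step 5: prey: 0+0-0=0; pred: 44+0-17=27
Step 6: prey: 0+0-0=0; pred: 27+0-10=17
Step 7: prey: 0+0-0=0; pred: 17+0-6=11
Step 8: prey: 0+0-0=0; pred: 11+0-4=7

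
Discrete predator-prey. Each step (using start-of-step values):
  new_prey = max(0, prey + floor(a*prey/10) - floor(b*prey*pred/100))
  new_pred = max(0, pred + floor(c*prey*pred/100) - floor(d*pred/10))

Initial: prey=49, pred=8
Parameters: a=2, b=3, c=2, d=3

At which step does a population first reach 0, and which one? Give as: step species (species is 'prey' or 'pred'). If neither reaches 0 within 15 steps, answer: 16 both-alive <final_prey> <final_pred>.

Answer: 16 both-alive 1 3

Derivation:
Step 1: prey: 49+9-11=47; pred: 8+7-2=13
Step 2: prey: 47+9-18=38; pred: 13+12-3=22
Step 3: prey: 38+7-25=20; pred: 22+16-6=32
Step 4: prey: 20+4-19=5; pred: 32+12-9=35
Step 5: prey: 5+1-5=1; pred: 35+3-10=28
Step 6: prey: 1+0-0=1; pred: 28+0-8=20
Step 7: prey: 1+0-0=1; pred: 20+0-6=14
Step 8: prey: 1+0-0=1; pred: 14+0-4=10
Step 9: prey: 1+0-0=1; pred: 10+0-3=7
Step 10: prey: 1+0-0=1; pred: 7+0-2=5
Step 11: prey: 1+0-0=1; pred: 5+0-1=4
Step 12: prey: 1+0-0=1; pred: 4+0-1=3
Step 13: prey: 1+0-0=1; pred: 3+0-0=3
Steps 14-15: state stable at prey=1, pred=3 (no change)
No extinction within 15 steps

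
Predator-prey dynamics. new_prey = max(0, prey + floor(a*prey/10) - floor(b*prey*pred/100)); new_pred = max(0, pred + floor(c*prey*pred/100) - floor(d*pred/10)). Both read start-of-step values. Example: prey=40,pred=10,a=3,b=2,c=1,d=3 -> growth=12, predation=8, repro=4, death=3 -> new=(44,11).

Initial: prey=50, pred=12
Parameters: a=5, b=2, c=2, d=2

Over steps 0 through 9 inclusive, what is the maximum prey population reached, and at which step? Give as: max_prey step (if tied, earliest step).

Answer: 67 2

Derivation:
Step 1: prey: 50+25-12=63; pred: 12+12-2=22
Step 2: prey: 63+31-27=67; pred: 22+27-4=45
Step 3: prey: 67+33-60=40; pred: 45+60-9=96
Step 4: prey: 40+20-76=0; pred: 96+76-19=153
Step 5: prey: 0+0-0=0; pred: 153+0-30=123
Step 6: prey: 0+0-0=0; pred: 123+0-24=99
Step 7: prey: 0+0-0=0; pred: 99+0-19=80
Step 8: prey: 0+0-0=0; pred: 80+0-16=64
Step 9: prey: 0+0-0=0; pred: 64+0-12=52
Max prey = 67 at step 2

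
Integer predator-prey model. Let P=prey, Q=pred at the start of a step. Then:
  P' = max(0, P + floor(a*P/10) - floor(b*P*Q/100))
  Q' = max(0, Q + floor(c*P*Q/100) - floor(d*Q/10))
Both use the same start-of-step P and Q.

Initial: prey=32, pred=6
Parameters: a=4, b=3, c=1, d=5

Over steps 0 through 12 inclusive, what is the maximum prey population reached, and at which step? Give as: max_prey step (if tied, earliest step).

Answer: 191 8

Derivation:
Step 1: prey: 32+12-5=39; pred: 6+1-3=4
Step 2: prey: 39+15-4=50; pred: 4+1-2=3
Step 3: prey: 50+20-4=66; pred: 3+1-1=3
Step 4: prey: 66+26-5=87; pred: 3+1-1=3
Step 5: prey: 87+34-7=114; pred: 3+2-1=4
Step 6: prey: 114+45-13=146; pred: 4+4-2=6
Step 7: prey: 146+58-26=178; pred: 6+8-3=11
Step 8: prey: 178+71-58=191; pred: 11+19-5=25
Step 9: prey: 191+76-143=124; pred: 25+47-12=60
Step 10: prey: 124+49-223=0; pred: 60+74-30=104
Step 11: prey: 0+0-0=0; pred: 104+0-52=52
Step 12: prey: 0+0-0=0; pred: 52+0-26=26
Max prey = 191 at step 8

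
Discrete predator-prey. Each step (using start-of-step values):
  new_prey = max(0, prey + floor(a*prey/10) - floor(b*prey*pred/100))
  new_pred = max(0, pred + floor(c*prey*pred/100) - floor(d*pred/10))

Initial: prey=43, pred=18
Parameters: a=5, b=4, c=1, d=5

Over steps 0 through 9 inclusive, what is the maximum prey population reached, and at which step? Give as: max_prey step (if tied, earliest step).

Step 1: prey: 43+21-30=34; pred: 18+7-9=16
Step 2: prey: 34+17-21=30; pred: 16+5-8=13
Step 3: prey: 30+15-15=30; pred: 13+3-6=10
Step 4: prey: 30+15-12=33; pred: 10+3-5=8
Step 5: prey: 33+16-10=39; pred: 8+2-4=6
Step 6: prey: 39+19-9=49; pred: 6+2-3=5
Step 7: prey: 49+24-9=64; pred: 5+2-2=5
Step 8: prey: 64+32-12=84; pred: 5+3-2=6
Step 9: prey: 84+42-20=106; pred: 6+5-3=8
Max prey = 106 at step 9

Answer: 106 9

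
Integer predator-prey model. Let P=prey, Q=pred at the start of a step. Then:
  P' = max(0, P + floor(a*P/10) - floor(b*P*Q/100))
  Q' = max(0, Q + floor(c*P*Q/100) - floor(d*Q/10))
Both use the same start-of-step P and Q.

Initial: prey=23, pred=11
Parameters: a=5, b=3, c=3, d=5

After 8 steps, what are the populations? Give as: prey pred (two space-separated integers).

Step 1: prey: 23+11-7=27; pred: 11+7-5=13
Step 2: prey: 27+13-10=30; pred: 13+10-6=17
Step 3: prey: 30+15-15=30; pred: 17+15-8=24
Step 4: prey: 30+15-21=24; pred: 24+21-12=33
Step 5: prey: 24+12-23=13; pred: 33+23-16=40
Step 6: prey: 13+6-15=4; pred: 40+15-20=35
Step 7: prey: 4+2-4=2; pred: 35+4-17=22
Step 8: prey: 2+1-1=2; pred: 22+1-11=12

Answer: 2 12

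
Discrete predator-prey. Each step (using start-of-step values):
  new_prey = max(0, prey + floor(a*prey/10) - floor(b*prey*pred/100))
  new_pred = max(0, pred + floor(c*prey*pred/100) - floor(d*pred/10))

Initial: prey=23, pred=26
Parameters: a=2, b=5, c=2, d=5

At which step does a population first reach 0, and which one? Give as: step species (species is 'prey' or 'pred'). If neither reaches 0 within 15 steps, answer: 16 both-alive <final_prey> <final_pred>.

Step 1: prey: 23+4-29=0; pred: 26+11-13=24
First extinction: prey at step 1

Answer: 1 prey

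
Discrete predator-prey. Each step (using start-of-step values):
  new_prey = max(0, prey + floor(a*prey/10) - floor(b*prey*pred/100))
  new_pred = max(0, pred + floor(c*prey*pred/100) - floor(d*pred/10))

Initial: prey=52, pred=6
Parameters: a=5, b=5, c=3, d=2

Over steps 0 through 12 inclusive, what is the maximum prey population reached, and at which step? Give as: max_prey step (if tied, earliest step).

Answer: 63 1

Derivation:
Step 1: prey: 52+26-15=63; pred: 6+9-1=14
Step 2: prey: 63+31-44=50; pred: 14+26-2=38
Step 3: prey: 50+25-95=0; pred: 38+57-7=88
Step 4: prey: 0+0-0=0; pred: 88+0-17=71
Step 5: prey: 0+0-0=0; pred: 71+0-14=57
Step 6: prey: 0+0-0=0; pred: 57+0-11=46
Step 7: prey: 0+0-0=0; pred: 46+0-9=37
Step 8: prey: 0+0-0=0; pred: 37+0-7=30
Step 9: prey: 0+0-0=0; pred: 30+0-6=24
Step 10: prey: 0+0-0=0; pred: 24+0-4=20
Step 11: prey: 0+0-0=0; pred: 20+0-4=16
Step 12: prey: 0+0-0=0; pred: 16+0-3=13
Max prey = 63 at step 1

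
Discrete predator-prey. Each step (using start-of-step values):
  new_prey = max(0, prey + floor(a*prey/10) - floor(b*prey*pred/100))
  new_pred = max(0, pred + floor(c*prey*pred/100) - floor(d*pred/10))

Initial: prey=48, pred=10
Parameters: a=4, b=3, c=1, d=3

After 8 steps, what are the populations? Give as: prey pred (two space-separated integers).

Answer: 10 21

Derivation:
Step 1: prey: 48+19-14=53; pred: 10+4-3=11
Step 2: prey: 53+21-17=57; pred: 11+5-3=13
Step 3: prey: 57+22-22=57; pred: 13+7-3=17
Step 4: prey: 57+22-29=50; pred: 17+9-5=21
Step 5: prey: 50+20-31=39; pred: 21+10-6=25
Step 6: prey: 39+15-29=25; pred: 25+9-7=27
Step 7: prey: 25+10-20=15; pred: 27+6-8=25
Step 8: prey: 15+6-11=10; pred: 25+3-7=21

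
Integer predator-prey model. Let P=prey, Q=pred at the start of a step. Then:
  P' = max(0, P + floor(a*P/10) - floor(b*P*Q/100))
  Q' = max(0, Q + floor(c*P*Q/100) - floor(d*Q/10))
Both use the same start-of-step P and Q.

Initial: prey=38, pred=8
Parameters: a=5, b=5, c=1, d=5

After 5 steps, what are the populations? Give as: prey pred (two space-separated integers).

Answer: 93 6

Derivation:
Step 1: prey: 38+19-15=42; pred: 8+3-4=7
Step 2: prey: 42+21-14=49; pred: 7+2-3=6
Step 3: prey: 49+24-14=59; pred: 6+2-3=5
Step 4: prey: 59+29-14=74; pred: 5+2-2=5
Step 5: prey: 74+37-18=93; pred: 5+3-2=6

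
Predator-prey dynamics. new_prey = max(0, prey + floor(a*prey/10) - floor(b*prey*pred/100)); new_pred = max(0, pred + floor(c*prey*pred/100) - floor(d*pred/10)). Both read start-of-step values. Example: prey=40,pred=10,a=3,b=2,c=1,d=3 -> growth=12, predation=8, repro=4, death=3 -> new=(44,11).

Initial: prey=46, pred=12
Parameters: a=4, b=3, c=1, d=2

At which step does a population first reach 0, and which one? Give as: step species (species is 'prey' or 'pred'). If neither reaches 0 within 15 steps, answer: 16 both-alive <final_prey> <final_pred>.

Answer: 16 both-alive 1 6

Derivation:
Step 1: prey: 46+18-16=48; pred: 12+5-2=15
Step 2: prey: 48+19-21=46; pred: 15+7-3=19
Step 3: prey: 46+18-26=38; pred: 19+8-3=24
Step 4: prey: 38+15-27=26; pred: 24+9-4=29
Step 5: prey: 26+10-22=14; pred: 29+7-5=31
Step 6: prey: 14+5-13=6; pred: 31+4-6=29
Step 7: prey: 6+2-5=3; pred: 29+1-5=25
Step 8: prey: 3+1-2=2; pred: 25+0-5=20
Step 9: prey: 2+0-1=1; pred: 20+0-4=16
Step 10: prey: 1+0-0=1; pred: 16+0-3=13
Step 11: prey: 1+0-0=1; pred: 13+0-2=11
Step 12: prey: 1+0-0=1; pred: 11+0-2=9
Step 13: prey: 1+0-0=1; pred: 9+0-1=8
Step 14: prey: 1+0-0=1; pred: 8+0-1=7
Step 15: prey: 1+0-0=1; pred: 7+0-1=6
No extinction within 15 steps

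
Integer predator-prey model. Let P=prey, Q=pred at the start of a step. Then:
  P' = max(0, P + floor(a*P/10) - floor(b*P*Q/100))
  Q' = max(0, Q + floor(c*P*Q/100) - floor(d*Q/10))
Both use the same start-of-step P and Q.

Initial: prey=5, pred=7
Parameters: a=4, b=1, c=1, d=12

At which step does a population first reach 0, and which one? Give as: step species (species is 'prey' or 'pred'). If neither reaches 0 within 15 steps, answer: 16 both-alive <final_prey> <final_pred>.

Step 1: prey: 5+2-0=7; pred: 7+0-8=0
First extinction: pred at step 1

Answer: 1 pred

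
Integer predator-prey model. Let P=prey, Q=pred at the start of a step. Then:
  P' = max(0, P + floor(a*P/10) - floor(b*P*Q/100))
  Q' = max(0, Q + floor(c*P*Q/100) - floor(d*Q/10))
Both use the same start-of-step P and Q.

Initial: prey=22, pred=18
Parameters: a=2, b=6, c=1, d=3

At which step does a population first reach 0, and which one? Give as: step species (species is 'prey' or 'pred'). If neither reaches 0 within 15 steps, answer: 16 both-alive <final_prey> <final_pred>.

Step 1: prey: 22+4-23=3; pred: 18+3-5=16
Step 2: prey: 3+0-2=1; pred: 16+0-4=12
Step 3: prey: 1+0-0=1; pred: 12+0-3=9
Step 4: prey: 1+0-0=1; pred: 9+0-2=7
Step 5: prey: 1+0-0=1; pred: 7+0-2=5
Step 6: prey: 1+0-0=1; pred: 5+0-1=4
Step 7: prey: 1+0-0=1; pred: 4+0-1=3
Step 8: prey: 1+0-0=1; pred: 3+0-0=3
Steps 9-15: state stable at prey=1, pred=3 (no change)
No extinction within 15 steps

Answer: 16 both-alive 1 3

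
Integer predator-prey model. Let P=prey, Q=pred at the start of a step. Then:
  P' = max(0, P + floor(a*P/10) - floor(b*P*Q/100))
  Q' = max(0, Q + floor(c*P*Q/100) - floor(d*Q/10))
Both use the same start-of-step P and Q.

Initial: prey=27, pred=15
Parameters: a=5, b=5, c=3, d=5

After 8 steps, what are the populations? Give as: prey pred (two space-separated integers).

Answer: 9 1

Derivation:
Step 1: prey: 27+13-20=20; pred: 15+12-7=20
Step 2: prey: 20+10-20=10; pred: 20+12-10=22
Step 3: prey: 10+5-11=4; pred: 22+6-11=17
Step 4: prey: 4+2-3=3; pred: 17+2-8=11
Step 5: prey: 3+1-1=3; pred: 11+0-5=6
Step 6: prey: 3+1-0=4; pred: 6+0-3=3
Step 7: prey: 4+2-0=6; pred: 3+0-1=2
Step 8: prey: 6+3-0=9; pred: 2+0-1=1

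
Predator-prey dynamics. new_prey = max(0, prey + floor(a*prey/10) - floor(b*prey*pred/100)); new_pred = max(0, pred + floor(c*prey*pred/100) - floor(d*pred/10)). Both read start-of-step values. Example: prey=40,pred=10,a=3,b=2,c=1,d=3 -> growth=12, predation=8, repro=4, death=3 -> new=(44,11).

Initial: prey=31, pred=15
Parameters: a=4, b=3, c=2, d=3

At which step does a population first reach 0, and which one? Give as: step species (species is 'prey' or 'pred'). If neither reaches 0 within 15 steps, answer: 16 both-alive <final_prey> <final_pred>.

Step 1: prey: 31+12-13=30; pred: 15+9-4=20
Step 2: prey: 30+12-18=24; pred: 20+12-6=26
Step 3: prey: 24+9-18=15; pred: 26+12-7=31
Step 4: prey: 15+6-13=8; pred: 31+9-9=31
Step 5: prey: 8+3-7=4; pred: 31+4-9=26
Step 6: prey: 4+1-3=2; pred: 26+2-7=21
Step 7: prey: 2+0-1=1; pred: 21+0-6=15
Step 8: prey: 1+0-0=1; pred: 15+0-4=11
Step 9: prey: 1+0-0=1; pred: 11+0-3=8
Step 10: prey: 1+0-0=1; pred: 8+0-2=6
Step 11: prey: 1+0-0=1; pred: 6+0-1=5
Step 12: prey: 1+0-0=1; pred: 5+0-1=4
Step 13: prey: 1+0-0=1; pred: 4+0-1=3
Step 14: prey: 1+0-0=1; pred: 3+0-0=3
Steps 15-15: state stable at prey=1, pred=3 (no change)
No extinction within 15 steps

Answer: 16 both-alive 1 3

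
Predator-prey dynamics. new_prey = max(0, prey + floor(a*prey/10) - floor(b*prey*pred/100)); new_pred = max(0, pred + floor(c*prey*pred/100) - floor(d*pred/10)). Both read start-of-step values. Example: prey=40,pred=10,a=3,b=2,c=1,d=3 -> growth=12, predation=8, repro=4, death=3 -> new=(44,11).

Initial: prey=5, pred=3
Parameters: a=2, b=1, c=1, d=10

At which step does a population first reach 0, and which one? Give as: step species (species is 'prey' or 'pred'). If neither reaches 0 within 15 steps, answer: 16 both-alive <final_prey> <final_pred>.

Step 1: prey: 5+1-0=6; pred: 3+0-3=0
First extinction: pred at step 1

Answer: 1 pred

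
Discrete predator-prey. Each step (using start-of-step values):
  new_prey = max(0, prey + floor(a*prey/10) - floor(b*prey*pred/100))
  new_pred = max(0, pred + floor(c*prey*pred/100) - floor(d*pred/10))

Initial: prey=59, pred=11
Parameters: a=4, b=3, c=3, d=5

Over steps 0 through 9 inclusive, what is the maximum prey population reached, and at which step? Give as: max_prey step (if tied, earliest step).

Step 1: prey: 59+23-19=63; pred: 11+19-5=25
Step 2: prey: 63+25-47=41; pred: 25+47-12=60
Step 3: prey: 41+16-73=0; pred: 60+73-30=103
Step 4: prey: 0+0-0=0; pred: 103+0-51=52
Step 5: prey: 0+0-0=0; pred: 52+0-26=26
Step 6: prey: 0+0-0=0; pred: 26+0-13=13
Step 7: prey: 0+0-0=0; pred: 13+0-6=7
Step 8: prey: 0+0-0=0; pred: 7+0-3=4
Step 9: prey: 0+0-0=0; pred: 4+0-2=2
Max prey = 63 at step 1

Answer: 63 1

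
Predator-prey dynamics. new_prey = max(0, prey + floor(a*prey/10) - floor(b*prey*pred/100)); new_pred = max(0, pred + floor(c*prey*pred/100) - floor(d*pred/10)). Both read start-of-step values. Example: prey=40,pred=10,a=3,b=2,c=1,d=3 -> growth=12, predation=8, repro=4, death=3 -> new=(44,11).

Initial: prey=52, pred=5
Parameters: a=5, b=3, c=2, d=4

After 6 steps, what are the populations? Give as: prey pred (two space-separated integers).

Answer: 0 70

Derivation:
Step 1: prey: 52+26-7=71; pred: 5+5-2=8
Step 2: prey: 71+35-17=89; pred: 8+11-3=16
Step 3: prey: 89+44-42=91; pred: 16+28-6=38
Step 4: prey: 91+45-103=33; pred: 38+69-15=92
Step 5: prey: 33+16-91=0; pred: 92+60-36=116
Step 6: prey: 0+0-0=0; pred: 116+0-46=70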